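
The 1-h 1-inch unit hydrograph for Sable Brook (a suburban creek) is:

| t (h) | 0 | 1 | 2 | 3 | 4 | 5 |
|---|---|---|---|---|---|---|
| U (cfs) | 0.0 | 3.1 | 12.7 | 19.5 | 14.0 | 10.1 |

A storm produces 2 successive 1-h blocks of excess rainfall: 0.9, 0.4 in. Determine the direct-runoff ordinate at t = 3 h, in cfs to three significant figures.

Q ≈ 22.6 cfs

By discrete convolution, Q_j = Σ (P_i / 1 in) · U_{j−i}.
At t = 3 h (j=3): Q = (0.9/1)·19.5 + (0.4/1)·12.7 = 22.6 cfs.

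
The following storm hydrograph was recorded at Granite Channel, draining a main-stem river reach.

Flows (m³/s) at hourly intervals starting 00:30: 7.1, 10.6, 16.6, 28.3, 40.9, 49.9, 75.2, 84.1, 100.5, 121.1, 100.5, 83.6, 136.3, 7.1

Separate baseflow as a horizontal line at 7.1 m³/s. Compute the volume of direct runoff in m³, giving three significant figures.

Direct-runoff ordinates (Q − Q_b): 0.0, 3.5, 9.5, 21.2, 33.8, 42.8, 68.1, 77.0, 93.4, 114.0, 93.4, 76.5, 129.2, 0.0 m³/s.
ΣQ_DR = 762.4 m³/s.
With Δt = 1 h = 3600 s, V = ΣQ_DR · Δt = 762.4 × 3600 = 2.74 × 10^6 m³.

V ≈ 2.74 × 10^6 m³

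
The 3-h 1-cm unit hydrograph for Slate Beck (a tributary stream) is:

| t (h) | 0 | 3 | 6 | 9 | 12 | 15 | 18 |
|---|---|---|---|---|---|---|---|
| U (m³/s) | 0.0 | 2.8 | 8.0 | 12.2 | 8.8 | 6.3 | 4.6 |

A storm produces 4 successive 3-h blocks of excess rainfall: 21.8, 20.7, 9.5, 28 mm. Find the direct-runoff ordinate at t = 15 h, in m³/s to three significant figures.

By discrete convolution, Q_j = Σ (P_i / 10 mm) · U_{j−i}.
At t = 15 h (j=5): Q = (21.8/10)·6.3 + (20.7/10)·8.8 + (9.5/10)·12.2 + (28/10)·8.0 = 65.9 m³/s.

Q ≈ 65.9 m³/s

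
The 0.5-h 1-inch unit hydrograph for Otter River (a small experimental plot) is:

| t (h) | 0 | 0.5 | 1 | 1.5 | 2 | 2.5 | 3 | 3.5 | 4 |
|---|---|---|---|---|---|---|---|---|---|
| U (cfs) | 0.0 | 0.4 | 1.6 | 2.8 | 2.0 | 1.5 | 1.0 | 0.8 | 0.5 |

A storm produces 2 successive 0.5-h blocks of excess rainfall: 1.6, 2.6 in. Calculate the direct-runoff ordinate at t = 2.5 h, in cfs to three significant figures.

Q ≈ 7.60 cfs

By discrete convolution, Q_j = Σ (P_i / 1 in) · U_{j−i}.
At t = 2.5 h (j=5): Q = (1.6/1)·1.5 + (2.6/1)·2.0 = 7.60 cfs.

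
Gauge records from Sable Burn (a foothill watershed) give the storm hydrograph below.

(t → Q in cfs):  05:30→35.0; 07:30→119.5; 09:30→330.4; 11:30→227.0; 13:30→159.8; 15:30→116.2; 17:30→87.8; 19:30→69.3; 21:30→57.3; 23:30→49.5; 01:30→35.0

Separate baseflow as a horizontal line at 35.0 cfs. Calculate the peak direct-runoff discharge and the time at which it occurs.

Subtracting baseflow gives direct-runoff ordinates: 0.0, 84.5, 295.4, 192.0, 124.8, 81.2, 52.8, 34.3, 22.3, 14.5, 0.0 cfs.
The maximum is 295.4 cfs, occurring at the reading for t = 09:30.

Q_p = 295.4 cfs at t = 09:30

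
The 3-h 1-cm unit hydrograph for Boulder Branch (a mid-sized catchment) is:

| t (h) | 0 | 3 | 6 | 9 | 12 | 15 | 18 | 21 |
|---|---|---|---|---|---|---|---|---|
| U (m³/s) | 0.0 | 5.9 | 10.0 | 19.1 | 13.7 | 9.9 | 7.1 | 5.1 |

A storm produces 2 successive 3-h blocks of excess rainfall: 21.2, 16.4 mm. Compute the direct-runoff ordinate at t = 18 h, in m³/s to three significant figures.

Q ≈ 31.3 m³/s

By discrete convolution, Q_j = Σ (P_i / 10 mm) · U_{j−i}.
At t = 18 h (j=6): Q = (21.2/10)·7.1 + (16.4/10)·9.9 = 31.3 m³/s.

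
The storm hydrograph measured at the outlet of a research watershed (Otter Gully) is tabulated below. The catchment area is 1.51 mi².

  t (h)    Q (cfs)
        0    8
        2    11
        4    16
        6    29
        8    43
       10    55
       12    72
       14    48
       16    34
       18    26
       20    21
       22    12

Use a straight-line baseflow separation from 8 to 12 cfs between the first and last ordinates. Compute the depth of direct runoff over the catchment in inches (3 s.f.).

Direct runoff: 0.00, 2.64, 7.27, 19.91, 33.55, 45.18, 61.82, 37.45, 23.09, 14.73, 9.36, 0.00 cfs; ΣQ_DR = 255.0 cfs.
V = ΣQ_DR · Δt = 255.0 × 7200 s = 1.836 × 10^6 ft³.
Over A = 1.51 mi², depth = V / A = 0.523 in.

d ≈ 0.523 in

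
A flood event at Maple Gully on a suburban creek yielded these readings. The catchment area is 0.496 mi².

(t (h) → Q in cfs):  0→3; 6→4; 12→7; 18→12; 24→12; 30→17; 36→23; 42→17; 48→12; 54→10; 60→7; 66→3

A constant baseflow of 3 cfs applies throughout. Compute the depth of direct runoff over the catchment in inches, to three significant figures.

d ≈ 1.71 in

Direct runoff: 0.0, 1.0, 4.0, 9.0, 9.0, 14.0, 20.0, 14.0, 9.0, 7.0, 4.0, 0.0 cfs; ΣQ_DR = 91.00 cfs.
V = ΣQ_DR · Δt = 91.00 × 21600 s = 1.966 × 10^6 ft³.
Over A = 0.496 mi², depth = V / A = 1.71 in.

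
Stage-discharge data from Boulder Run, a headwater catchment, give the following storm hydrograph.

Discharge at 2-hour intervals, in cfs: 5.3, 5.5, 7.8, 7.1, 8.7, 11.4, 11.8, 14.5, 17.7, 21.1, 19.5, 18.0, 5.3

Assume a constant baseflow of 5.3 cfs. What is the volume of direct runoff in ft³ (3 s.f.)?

V ≈ 6.11 × 10^5 ft³

Direct-runoff ordinates (Q − Q_b): 0.0, 0.2, 2.5, 1.8, 3.4, 6.1, 6.5, 9.2, 12.4, 15.8, 14.2, 12.7, 0.0 cfs.
ΣQ_DR = 84.80 cfs.
With Δt = 2 h = 7200 s, V = ΣQ_DR · Δt = 84.80 × 7200 = 6.11 × 10^5 ft³.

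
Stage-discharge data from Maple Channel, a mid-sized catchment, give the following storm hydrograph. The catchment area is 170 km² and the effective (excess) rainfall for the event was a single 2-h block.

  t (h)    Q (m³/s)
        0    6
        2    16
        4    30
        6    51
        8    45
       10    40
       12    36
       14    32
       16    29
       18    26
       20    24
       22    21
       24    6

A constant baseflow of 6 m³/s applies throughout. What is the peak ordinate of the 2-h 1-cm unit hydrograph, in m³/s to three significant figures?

U_p ≈ 37.4 m³/s

Direct runoff: 0.0, 10.0, 24.0, 45.0, 39.0, 34.0, 30.0, 26.0, 23.0, 20.0, 18.0, 15.0, 0.0 m³/s; ΣQ_DR = 284.0 m³/s, peak = 45.0 m³/s.
Runoff depth d = ΣQ_DR·Δt / A = 284.0 × 7200 / (170 km²) = 12.03 mm.
The 1-cm UH is the DRH scaled by (10 mm)/d, so U_p = 45.0 × 10/12.03 = 37.4 m³/s.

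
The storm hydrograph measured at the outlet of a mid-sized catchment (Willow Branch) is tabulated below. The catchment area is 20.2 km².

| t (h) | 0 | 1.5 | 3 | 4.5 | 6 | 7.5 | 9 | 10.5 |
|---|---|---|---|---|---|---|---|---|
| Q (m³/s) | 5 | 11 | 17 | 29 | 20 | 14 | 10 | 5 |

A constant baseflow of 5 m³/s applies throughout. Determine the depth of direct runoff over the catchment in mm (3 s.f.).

d ≈ 19.0 mm

Direct runoff: 0.0, 6.0, 12.0, 24.0, 15.0, 9.0, 5.0, 0.0 m³/s; ΣQ_DR = 71.00 m³/s.
V = ΣQ_DR · Δt = 71.00 × 5400 s = 3.834 × 10^5 m³.
Over A = 20.2 km², depth = V / A = 19.0 mm.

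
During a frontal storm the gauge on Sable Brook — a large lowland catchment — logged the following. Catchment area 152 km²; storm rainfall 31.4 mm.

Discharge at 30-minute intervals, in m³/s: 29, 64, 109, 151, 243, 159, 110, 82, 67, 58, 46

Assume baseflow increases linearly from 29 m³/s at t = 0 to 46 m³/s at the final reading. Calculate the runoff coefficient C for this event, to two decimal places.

ΣQ_DR = 705.5 m³/s; V = ΣQ_DR·Δt = 1.270 × 10^6 m³.
Runoff depth d = V / A = 8.355 mm.
C = d / P = 8.355 / 31.4 = 0.27.

C ≈ 0.27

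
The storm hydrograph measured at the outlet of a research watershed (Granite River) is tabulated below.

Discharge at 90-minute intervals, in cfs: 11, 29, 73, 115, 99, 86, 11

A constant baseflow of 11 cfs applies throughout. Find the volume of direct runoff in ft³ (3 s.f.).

Direct-runoff ordinates (Q − Q_b): 0.0, 18.0, 62.0, 104.0, 88.0, 75.0, 0.0 cfs.
ΣQ_DR = 347.0 cfs.
With Δt = 1.5 h = 5400 s, V = ΣQ_DR · Δt = 347.0 × 5400 = 1.87 × 10^6 ft³.

V ≈ 1.87 × 10^6 ft³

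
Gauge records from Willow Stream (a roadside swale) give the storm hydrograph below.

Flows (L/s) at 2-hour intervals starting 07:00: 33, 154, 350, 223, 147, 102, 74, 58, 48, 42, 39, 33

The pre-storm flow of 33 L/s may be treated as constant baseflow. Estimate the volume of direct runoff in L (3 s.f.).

V ≈ 6.53 × 10^6 L

Direct-runoff ordinates (Q − Q_b): 0.0, 121.0, 317.0, 190.0, 114.0, 69.0, 41.0, 25.0, 15.0, 9.0, 6.0, 0.0 L/s.
ΣQ_DR = 907.0 L/s.
With Δt = 2 h = 7200 s, V = ΣQ_DR · Δt = 907.0 × 7200 = 6.53 × 10^6 L.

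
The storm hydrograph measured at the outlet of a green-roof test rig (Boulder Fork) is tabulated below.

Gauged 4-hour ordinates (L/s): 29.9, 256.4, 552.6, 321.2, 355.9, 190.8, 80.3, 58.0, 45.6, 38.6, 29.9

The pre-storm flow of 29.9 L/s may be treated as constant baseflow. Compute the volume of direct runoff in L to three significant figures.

V ≈ 2.35 × 10^7 L

Direct-runoff ordinates (Q − Q_b): 0.0, 226.5, 522.7, 291.3, 326.0, 160.9, 50.4, 28.1, 15.7, 8.7, 0.0 L/s.
ΣQ_DR = 1630 L/s.
With Δt = 4 h = 14400 s, V = ΣQ_DR · Δt = 1630 × 14400 = 2.35 × 10^7 L.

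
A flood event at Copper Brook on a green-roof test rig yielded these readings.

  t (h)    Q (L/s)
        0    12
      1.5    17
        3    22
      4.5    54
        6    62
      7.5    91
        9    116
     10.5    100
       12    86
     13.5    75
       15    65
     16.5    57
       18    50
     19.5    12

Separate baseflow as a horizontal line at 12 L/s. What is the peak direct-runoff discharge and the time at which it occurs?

Q_p = 104.0 L/s at t = 9 h

Subtracting baseflow gives direct-runoff ordinates: 0.0, 5.0, 10.0, 42.0, 50.0, 79.0, 104.0, 88.0, 74.0, 63.0, 53.0, 45.0, 38.0, 0.0 L/s.
The maximum is 104.0 L/s, occurring at the reading for t = 9 h.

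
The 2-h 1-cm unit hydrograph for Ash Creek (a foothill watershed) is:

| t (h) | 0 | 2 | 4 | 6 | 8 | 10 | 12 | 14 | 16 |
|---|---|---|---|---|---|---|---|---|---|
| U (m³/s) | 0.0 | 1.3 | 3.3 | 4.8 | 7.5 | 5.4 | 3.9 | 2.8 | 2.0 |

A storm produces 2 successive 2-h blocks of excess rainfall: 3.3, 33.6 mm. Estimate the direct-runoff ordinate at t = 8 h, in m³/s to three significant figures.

By discrete convolution, Q_j = Σ (P_i / 10 mm) · U_{j−i}.
At t = 8 h (j=4): Q = (3.3/10)·7.5 + (33.6/10)·4.8 = 18.6 m³/s.

Q ≈ 18.6 m³/s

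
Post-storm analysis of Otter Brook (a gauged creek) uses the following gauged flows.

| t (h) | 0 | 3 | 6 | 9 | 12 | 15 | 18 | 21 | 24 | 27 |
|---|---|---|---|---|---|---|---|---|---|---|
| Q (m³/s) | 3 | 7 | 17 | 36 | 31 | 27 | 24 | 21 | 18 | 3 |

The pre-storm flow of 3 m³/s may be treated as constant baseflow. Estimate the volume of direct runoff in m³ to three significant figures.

Direct-runoff ordinates (Q − Q_b): 0.0, 4.0, 14.0, 33.0, 28.0, 24.0, 21.0, 18.0, 15.0, 0.0 m³/s.
ΣQ_DR = 157.0 m³/s.
With Δt = 3 h = 10800 s, V = ΣQ_DR · Δt = 157.0 × 10800 = 1.70 × 10^6 m³.

V ≈ 1.70 × 10^6 m³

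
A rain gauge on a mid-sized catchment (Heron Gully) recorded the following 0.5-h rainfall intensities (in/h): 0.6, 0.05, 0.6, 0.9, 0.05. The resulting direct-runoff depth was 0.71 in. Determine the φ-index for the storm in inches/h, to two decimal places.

φ ≈ 0.23 in/h

Only the 3 blocks with intensity above φ contribute runoff: 0.6, 0.6, 0.9 in/h.
Σ(I−φ)·Δt = d  ⇒  (0.6+0.6+0.9 − 3φ)·0.5 = 0.71
φ = (2.100 − 0.71/0.5) / 3 = 0.23 in/h.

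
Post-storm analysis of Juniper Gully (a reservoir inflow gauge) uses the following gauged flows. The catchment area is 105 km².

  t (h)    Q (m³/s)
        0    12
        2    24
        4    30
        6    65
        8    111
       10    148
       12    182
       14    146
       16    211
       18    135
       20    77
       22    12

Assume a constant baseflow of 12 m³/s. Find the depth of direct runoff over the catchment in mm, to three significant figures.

d ≈ 69.2 mm

Direct runoff: 0.0, 12.0, 18.0, 53.0, 99.0, 136.0, 170.0, 134.0, 199.0, 123.0, 65.0, 0.0 m³/s; ΣQ_DR = 1009 m³/s.
V = ΣQ_DR · Δt = 1009 × 7200 s = 7.265 × 10^6 m³.
Over A = 105 km², depth = V / A = 69.2 mm.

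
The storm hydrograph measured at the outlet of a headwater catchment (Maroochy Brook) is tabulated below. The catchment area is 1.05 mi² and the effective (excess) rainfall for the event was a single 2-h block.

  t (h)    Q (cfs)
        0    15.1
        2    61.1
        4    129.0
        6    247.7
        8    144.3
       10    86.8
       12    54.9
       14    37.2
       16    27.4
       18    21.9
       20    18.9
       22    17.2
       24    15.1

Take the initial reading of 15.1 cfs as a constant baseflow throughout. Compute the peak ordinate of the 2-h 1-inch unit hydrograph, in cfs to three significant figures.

U_p ≈ 116 cfs

Direct runoff: 0.0, 46.0, 113.9, 232.6, 129.2, 71.7, 39.8, 22.1, 12.3, 6.8, 3.8, 2.1, 0.0 cfs; ΣQ_DR = 680.3 cfs, peak = 232.6 cfs.
Runoff depth d = ΣQ_DR·Δt / A = 680.3 × 7200 / (1.05 mi²) = 2.008 in.
The 1-inch UH is the DRH scaled by (1 in)/d, so U_p = 232.6 × 1/2.008 = 116 cfs.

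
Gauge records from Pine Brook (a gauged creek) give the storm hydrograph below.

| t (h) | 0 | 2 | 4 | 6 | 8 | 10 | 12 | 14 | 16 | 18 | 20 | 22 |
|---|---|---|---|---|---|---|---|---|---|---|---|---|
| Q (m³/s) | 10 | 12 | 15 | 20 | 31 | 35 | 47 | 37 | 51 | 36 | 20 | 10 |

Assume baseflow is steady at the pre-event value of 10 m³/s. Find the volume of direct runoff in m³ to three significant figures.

V ≈ 1.47 × 10^6 m³

Direct-runoff ordinates (Q − Q_b): 0.0, 2.0, 5.0, 10.0, 21.0, 25.0, 37.0, 27.0, 41.0, 26.0, 10.0, 0.0 m³/s.
ΣQ_DR = 204.0 m³/s.
With Δt = 2 h = 7200 s, V = ΣQ_DR · Δt = 204.0 × 7200 = 1.47 × 10^6 m³.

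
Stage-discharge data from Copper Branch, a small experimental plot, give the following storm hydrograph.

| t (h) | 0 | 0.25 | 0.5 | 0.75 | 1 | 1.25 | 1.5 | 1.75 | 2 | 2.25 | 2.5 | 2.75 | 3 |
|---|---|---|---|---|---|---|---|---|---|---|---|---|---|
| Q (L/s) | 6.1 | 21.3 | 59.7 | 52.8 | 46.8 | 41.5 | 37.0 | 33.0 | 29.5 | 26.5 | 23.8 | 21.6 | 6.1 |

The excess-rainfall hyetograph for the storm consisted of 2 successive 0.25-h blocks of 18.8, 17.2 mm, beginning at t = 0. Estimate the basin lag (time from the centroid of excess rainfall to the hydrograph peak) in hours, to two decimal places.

Centroid of excess rainfall: t_c = Σ P_i·t̄_i / ΣP_i = 0.2444 h (block centres at 0.125, 0.375 h).
Hydrograph peak occurs at t = 0.5 h, so basin lag t_L = 0.5 − 0.2444 = 0.26 h.

t_L ≈ 0.26 h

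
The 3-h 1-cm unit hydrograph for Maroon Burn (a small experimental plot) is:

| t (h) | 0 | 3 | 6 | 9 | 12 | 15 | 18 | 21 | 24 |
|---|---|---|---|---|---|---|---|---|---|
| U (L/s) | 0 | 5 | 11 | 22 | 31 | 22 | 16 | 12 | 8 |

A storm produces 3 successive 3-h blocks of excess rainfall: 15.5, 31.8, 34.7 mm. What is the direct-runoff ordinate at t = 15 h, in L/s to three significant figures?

By discrete convolution, Q_j = Σ (P_i / 10 mm) · U_{j−i}.
At t = 15 h (j=5): Q = (15.5/10)·22 + (31.8/10)·31 + (34.7/10)·22 = 209 L/s.

Q ≈ 209 L/s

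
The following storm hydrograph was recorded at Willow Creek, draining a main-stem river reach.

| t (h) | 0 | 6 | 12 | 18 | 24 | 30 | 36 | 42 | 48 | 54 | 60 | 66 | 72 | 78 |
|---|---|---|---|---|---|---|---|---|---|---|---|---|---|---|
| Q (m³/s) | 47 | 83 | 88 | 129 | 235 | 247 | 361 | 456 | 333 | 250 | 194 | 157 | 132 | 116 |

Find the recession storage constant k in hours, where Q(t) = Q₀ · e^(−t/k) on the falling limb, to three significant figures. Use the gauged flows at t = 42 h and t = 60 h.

k ≈ 21.1 h

On the falling limb, Q drops from 456 to 194 m³/s between t = 42 h and t = 60 h (Δt = 18 h).
k = −Δt / ln(Q₂/Q₁) = −18 / ln(194/456) = 21.1 h.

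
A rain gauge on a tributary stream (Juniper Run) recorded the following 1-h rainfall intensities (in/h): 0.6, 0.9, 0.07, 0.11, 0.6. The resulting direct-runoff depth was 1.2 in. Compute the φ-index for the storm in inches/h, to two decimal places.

φ ≈ 0.30 in/h

Only the 3 blocks with intensity above φ contribute runoff: 0.6, 0.9, 0.6 in/h.
Σ(I−φ)·Δt = d  ⇒  (0.6+0.9+0.6 − 3φ)·1 = 1.2
φ = (2.100 − 1.2/1) / 3 = 0.30 in/h.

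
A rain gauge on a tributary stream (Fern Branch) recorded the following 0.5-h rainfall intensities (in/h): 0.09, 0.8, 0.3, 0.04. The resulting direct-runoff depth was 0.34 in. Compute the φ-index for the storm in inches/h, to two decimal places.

Only the 2 blocks with intensity above φ contribute runoff: 0.8, 0.3 in/h.
Σ(I−φ)·Δt = d  ⇒  (0.8+0.3 − 2φ)·0.5 = 0.34
φ = (1.100 − 0.34/0.5) / 2 = 0.21 in/h.

φ ≈ 0.21 in/h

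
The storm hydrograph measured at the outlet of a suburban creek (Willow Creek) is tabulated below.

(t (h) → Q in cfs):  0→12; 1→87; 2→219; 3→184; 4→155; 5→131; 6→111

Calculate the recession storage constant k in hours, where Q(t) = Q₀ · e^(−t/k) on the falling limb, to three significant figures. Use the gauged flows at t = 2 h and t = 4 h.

On the falling limb, Q drops from 219 to 155 cfs between t = 2 h and t = 4 h (Δt = 2 h).
k = −Δt / ln(Q₂/Q₁) = −2 / ln(155/219) = 5.79 h.

k ≈ 5.79 h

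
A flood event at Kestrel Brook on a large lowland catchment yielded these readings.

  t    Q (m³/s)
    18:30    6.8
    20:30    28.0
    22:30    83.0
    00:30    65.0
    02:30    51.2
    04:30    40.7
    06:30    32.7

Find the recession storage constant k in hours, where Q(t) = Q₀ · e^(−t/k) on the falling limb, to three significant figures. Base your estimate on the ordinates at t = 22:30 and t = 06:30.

On the falling limb, Q drops from 83.0 to 32.7 m³/s between t = 22:30 and t = 06:30 (Δt = 8 h).
k = −Δt / ln(Q₂/Q₁) = −8 / ln(32.7/83.0) = 8.59 h.

k ≈ 8.59 h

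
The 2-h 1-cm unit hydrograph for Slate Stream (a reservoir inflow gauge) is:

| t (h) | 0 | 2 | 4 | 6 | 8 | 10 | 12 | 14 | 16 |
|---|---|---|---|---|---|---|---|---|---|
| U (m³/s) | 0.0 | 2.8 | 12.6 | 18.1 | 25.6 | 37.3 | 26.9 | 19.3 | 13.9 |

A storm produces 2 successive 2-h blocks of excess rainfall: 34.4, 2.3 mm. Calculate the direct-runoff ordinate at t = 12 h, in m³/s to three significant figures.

By discrete convolution, Q_j = Σ (P_i / 10 mm) · U_{j−i}.
At t = 12 h (j=6): Q = (34.4/10)·26.9 + (2.3/10)·37.3 = 101 m³/s.

Q ≈ 101 m³/s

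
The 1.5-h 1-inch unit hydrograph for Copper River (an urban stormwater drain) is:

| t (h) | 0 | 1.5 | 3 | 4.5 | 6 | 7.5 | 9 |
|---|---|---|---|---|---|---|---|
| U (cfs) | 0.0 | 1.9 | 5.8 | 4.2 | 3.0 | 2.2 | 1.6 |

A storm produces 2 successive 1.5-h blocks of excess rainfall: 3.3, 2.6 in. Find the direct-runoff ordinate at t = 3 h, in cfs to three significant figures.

By discrete convolution, Q_j = Σ (P_i / 1 in) · U_{j−i}.
At t = 3 h (j=2): Q = (3.3/1)·5.8 + (2.6/1)·1.9 = 24.1 cfs.

Q ≈ 24.1 cfs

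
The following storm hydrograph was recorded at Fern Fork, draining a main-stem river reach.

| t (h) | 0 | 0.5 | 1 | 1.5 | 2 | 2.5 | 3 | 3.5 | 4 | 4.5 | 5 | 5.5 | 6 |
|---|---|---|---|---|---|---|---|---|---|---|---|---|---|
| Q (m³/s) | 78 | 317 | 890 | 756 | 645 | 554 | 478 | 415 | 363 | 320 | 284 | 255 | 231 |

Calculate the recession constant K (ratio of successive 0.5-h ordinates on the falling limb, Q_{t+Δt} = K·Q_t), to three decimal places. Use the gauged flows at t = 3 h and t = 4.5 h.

Using the recession-limb readings at t = 3 h and t = 4.5 h: Q falls from 478 to 320 m³/s over 3 intervals.
K = (Q₂/Q₁)^(1/3) = (320/478)^(1/3) = 0.875.

K ≈ 0.875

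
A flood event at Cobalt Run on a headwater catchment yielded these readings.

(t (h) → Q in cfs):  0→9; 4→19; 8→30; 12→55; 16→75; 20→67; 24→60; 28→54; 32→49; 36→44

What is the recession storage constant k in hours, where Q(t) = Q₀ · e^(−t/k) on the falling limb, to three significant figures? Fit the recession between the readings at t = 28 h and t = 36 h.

k ≈ 39.1 h

On the falling limb, Q drops from 54 to 44 cfs between t = 28 h and t = 36 h (Δt = 8 h).
k = −Δt / ln(Q₂/Q₁) = −8 / ln(44/54) = 39.1 h.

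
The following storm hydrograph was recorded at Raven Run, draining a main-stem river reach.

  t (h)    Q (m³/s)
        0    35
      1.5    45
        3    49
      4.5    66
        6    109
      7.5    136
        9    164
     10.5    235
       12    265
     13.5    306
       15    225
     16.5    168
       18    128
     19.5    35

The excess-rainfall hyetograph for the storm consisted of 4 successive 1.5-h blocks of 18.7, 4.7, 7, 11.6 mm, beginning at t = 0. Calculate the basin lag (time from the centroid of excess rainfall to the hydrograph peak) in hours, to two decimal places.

Centroid of excess rainfall: t_c = Σ P_i·t̄_i / ΣP_i = 2.6607 h (block centres at 0.75, 2.25, 3.75, 5.25 h).
Hydrograph peak occurs at t = 13.5 h, so basin lag t_L = 13.5 − 2.6607 = 10.84 h.

t_L ≈ 10.84 h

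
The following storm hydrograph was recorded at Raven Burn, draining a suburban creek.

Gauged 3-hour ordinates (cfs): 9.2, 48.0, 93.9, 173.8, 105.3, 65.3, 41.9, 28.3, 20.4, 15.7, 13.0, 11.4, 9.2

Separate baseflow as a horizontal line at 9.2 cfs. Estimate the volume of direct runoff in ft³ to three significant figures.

V ≈ 5.57 × 10^6 ft³

Direct-runoff ordinates (Q − Q_b): 0.0, 38.8, 84.7, 164.6, 96.1, 56.1, 32.7, 19.1, 11.2, 6.5, 3.8, 2.2, 0.0 cfs.
ΣQ_DR = 515.8 cfs.
With Δt = 3 h = 10800 s, V = ΣQ_DR · Δt = 515.8 × 10800 = 5.57 × 10^6 ft³.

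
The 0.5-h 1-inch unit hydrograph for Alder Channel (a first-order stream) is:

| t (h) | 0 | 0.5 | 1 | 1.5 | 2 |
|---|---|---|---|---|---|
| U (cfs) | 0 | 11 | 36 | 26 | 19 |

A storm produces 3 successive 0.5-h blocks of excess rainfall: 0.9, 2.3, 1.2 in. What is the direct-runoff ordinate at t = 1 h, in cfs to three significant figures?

Q ≈ 57.7 cfs

By discrete convolution, Q_j = Σ (P_i / 1 in) · U_{j−i}.
At t = 1 h (j=2): Q = (0.9/1)·36 + (2.3/1)·11 + (1.2/1)·0 = 57.7 cfs.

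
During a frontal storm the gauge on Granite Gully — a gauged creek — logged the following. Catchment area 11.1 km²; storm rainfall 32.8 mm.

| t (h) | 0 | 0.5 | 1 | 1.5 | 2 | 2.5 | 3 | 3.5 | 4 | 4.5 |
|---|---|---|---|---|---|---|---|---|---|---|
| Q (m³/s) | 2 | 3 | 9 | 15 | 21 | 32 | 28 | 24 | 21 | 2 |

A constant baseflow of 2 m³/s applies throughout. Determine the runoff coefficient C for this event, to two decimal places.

C ≈ 0.68

ΣQ_DR = 137.0 m³/s; V = ΣQ_DR·Δt = 2.466 × 10^5 m³.
Runoff depth d = V / A = 22.22 mm.
C = d / P = 22.22 / 32.8 = 0.68.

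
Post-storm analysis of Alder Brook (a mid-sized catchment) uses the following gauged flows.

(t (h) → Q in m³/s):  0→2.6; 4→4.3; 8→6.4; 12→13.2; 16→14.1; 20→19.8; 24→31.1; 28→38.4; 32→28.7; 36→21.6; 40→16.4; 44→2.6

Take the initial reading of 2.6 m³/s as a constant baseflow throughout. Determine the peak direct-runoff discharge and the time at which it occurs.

Q_p = 35.8 m³/s at t = 28 h

Subtracting baseflow gives direct-runoff ordinates: 0.0, 1.7, 3.8, 10.6, 11.5, 17.2, 28.5, 35.8, 26.1, 19.0, 13.8, 0.0 m³/s.
The maximum is 35.8 m³/s, occurring at the reading for t = 28 h.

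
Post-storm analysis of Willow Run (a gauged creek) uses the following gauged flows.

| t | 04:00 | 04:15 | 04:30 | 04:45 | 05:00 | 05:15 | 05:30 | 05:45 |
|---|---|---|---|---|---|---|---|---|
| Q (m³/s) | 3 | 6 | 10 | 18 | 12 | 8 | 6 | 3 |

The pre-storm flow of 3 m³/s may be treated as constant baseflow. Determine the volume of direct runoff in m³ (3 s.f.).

V ≈ 37800 m³

Direct-runoff ordinates (Q − Q_b): 0.0, 3.0, 7.0, 15.0, 9.0, 5.0, 3.0, 0.0 m³/s.
ΣQ_DR = 42.00 m³/s.
With Δt = 0.25 h = 900 s, V = ΣQ_DR · Δt = 42.00 × 900 = 37800 m³.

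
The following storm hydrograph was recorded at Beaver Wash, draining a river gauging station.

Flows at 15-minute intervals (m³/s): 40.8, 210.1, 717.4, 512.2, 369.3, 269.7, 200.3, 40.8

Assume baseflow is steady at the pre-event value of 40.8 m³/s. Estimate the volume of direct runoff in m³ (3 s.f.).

V ≈ 1.83 × 10^6 m³

Direct-runoff ordinates (Q − Q_b): 0.0, 169.3, 676.6, 471.4, 328.5, 228.9, 159.5, 0.0 m³/s.
ΣQ_DR = 2034 m³/s.
With Δt = 0.25 h = 900 s, V = ΣQ_DR · Δt = 2034 × 900 = 1.83 × 10^6 m³.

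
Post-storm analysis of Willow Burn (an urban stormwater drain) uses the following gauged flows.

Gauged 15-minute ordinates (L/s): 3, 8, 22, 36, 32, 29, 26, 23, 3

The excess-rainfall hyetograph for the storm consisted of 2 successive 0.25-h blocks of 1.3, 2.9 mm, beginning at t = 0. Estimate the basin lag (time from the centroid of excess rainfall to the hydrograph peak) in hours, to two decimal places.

t_L ≈ 0.45 h

Centroid of excess rainfall: t_c = Σ P_i·t̄_i / ΣP_i = 0.2976 h (block centres at 0.125, 0.375 h).
Hydrograph peak occurs at t = 0.75 h, so basin lag t_L = 0.75 − 0.2976 = 0.45 h.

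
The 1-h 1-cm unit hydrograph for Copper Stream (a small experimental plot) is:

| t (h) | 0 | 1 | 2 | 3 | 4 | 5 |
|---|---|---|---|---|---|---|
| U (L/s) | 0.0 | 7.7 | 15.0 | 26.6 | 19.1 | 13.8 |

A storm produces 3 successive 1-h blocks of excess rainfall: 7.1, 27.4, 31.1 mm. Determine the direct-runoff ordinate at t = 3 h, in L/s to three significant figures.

By discrete convolution, Q_j = Σ (P_i / 10 mm) · U_{j−i}.
At t = 3 h (j=3): Q = (7.1/10)·26.6 + (27.4/10)·15.0 + (31.1/10)·7.7 = 83.9 L/s.

Q ≈ 83.9 L/s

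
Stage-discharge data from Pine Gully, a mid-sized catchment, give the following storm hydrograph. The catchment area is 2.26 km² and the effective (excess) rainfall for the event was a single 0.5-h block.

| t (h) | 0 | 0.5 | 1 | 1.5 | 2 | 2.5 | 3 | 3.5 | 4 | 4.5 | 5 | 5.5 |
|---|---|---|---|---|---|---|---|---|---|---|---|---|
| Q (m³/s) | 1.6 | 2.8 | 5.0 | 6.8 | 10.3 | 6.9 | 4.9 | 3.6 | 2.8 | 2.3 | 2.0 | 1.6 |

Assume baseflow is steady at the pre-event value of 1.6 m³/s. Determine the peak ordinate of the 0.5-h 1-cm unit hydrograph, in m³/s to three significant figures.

U_p ≈ 3.48 m³/s

Direct runoff: 0.0, 1.2, 3.4, 5.2, 8.7, 5.3, 3.3, 2.0, 1.2, 0.7, 0.4, 0.0 m³/s; ΣQ_DR = 31.40 m³/s, peak = 8.7 m³/s.
Runoff depth d = ΣQ_DR·Δt / A = 31.40 × 1800 / (2.26 km²) = 25.01 mm.
The 1-cm UH is the DRH scaled by (10 mm)/d, so U_p = 8.7 × 10/25.01 = 3.48 m³/s.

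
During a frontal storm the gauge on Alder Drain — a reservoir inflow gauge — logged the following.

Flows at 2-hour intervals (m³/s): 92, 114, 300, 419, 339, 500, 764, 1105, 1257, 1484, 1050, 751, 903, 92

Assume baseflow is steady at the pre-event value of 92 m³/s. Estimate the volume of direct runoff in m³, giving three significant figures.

Direct-runoff ordinates (Q − Q_b): 0.0, 22.0, 208.0, 327.0, 247.0, 408.0, 672.0, 1013.0, 1165.0, 1392.0, 958.0, 659.0, 811.0, 0.0 m³/s.
ΣQ_DR = 7882 m³/s.
With Δt = 2 h = 7200 s, V = ΣQ_DR · Δt = 7882 × 7200 = 5.68 × 10^7 m³.

V ≈ 5.68 × 10^7 m³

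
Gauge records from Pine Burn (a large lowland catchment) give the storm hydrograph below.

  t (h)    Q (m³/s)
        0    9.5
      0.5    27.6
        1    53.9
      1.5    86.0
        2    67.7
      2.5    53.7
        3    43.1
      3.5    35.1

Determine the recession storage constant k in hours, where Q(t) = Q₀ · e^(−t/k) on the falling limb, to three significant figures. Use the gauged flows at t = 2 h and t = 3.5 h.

k ≈ 2.28 h

On the falling limb, Q drops from 67.7 to 35.1 m³/s between t = 2 h and t = 3.5 h (Δt = 1.5 h).
k = −Δt / ln(Q₂/Q₁) = −1.5 / ln(35.1/67.7) = 2.28 h.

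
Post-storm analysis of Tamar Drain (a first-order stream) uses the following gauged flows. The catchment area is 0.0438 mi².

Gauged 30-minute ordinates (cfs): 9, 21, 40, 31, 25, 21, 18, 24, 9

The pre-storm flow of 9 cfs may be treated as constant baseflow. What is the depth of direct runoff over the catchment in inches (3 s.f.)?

d ≈ 2.07 in

Direct runoff: 0.0, 12.0, 31.0, 22.0, 16.0, 12.0, 9.0, 15.0, 0.0 cfs; ΣQ_DR = 117.0 cfs.
V = ΣQ_DR · Δt = 117.0 × 1800 s = 2.106 × 10^5 ft³.
Over A = 0.0438 mi², depth = V / A = 2.07 in.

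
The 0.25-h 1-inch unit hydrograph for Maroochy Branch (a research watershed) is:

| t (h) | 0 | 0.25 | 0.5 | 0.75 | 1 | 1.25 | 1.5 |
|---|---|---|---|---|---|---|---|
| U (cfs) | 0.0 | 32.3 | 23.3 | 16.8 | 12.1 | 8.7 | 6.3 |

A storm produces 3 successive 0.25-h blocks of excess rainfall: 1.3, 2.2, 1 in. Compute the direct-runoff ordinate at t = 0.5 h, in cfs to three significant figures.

Q ≈ 101 cfs

By discrete convolution, Q_j = Σ (P_i / 1 in) · U_{j−i}.
At t = 0.5 h (j=2): Q = (1.3/1)·23.3 + (2.2/1)·32.3 + (1/1)·0.0 = 101 cfs.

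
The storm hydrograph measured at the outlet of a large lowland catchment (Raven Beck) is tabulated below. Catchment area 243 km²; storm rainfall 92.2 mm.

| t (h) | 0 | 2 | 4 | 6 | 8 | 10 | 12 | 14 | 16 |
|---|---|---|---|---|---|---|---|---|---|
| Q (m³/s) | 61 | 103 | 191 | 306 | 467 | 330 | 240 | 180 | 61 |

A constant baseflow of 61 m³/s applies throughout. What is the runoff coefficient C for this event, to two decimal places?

ΣQ_DR = 1390 m³/s; V = ΣQ_DR·Δt = 1.001 × 10^7 m³.
Runoff depth d = V / A = 41.19 mm.
C = d / P = 41.19 / 92.2 = 0.45.

C ≈ 0.45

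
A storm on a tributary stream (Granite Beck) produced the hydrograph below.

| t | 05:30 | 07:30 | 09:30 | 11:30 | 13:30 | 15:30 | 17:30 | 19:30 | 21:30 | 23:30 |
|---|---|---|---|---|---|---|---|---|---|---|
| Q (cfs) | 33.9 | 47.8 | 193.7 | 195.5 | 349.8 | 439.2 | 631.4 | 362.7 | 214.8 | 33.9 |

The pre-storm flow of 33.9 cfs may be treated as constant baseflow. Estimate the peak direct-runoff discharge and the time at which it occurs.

Q_p = 597.5 cfs at t = 17:30

Subtracting baseflow gives direct-runoff ordinates: 0.0, 13.9, 159.8, 161.6, 315.9, 405.3, 597.5, 328.8, 180.9, 0.0 cfs.
The maximum is 597.5 cfs, occurring at the reading for t = 17:30.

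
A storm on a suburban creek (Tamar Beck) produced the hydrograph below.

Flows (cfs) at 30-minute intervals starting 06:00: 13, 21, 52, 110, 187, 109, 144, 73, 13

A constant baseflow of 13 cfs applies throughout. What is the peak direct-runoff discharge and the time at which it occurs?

Subtracting baseflow gives direct-runoff ordinates: 0.0, 8.0, 39.0, 97.0, 174.0, 96.0, 131.0, 60.0, 0.0 cfs.
The maximum is 174.0 cfs, occurring at the reading for t = 08:00.

Q_p = 174.0 cfs at t = 08:00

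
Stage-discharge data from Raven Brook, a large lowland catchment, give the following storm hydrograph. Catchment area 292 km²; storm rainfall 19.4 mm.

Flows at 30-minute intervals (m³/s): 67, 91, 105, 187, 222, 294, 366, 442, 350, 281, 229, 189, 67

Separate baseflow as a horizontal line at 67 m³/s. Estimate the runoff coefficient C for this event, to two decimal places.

ΣQ_DR = 2019 m³/s; V = ΣQ_DR·Δt = 3.634 × 10^6 m³.
Runoff depth d = V / A = 12.45 mm.
C = d / P = 12.45 / 19.4 = 0.64.

C ≈ 0.64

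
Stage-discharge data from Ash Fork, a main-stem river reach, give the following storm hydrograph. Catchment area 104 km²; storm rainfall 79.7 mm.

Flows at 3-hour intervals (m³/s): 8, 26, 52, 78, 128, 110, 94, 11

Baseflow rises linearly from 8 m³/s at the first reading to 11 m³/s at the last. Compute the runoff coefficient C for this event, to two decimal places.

ΣQ_DR = 431.0 m³/s; V = ΣQ_DR·Δt = 4.655 × 10^6 m³.
Runoff depth d = V / A = 44.76 mm.
C = d / P = 44.76 / 79.7 = 0.56.

C ≈ 0.56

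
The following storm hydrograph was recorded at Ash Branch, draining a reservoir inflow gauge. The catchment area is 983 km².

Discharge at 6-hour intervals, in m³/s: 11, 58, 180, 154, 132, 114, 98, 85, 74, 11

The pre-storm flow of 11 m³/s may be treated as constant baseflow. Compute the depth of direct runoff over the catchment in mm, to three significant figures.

Direct runoff: 0.0, 47.0, 169.0, 143.0, 121.0, 103.0, 87.0, 74.0, 63.0, 0.0 m³/s; ΣQ_DR = 807.0 m³/s.
V = ΣQ_DR · Δt = 807.0 × 21600 s = 1.743 × 10^7 m³.
Over A = 983 km², depth = V / A = 17.7 mm.

d ≈ 17.7 mm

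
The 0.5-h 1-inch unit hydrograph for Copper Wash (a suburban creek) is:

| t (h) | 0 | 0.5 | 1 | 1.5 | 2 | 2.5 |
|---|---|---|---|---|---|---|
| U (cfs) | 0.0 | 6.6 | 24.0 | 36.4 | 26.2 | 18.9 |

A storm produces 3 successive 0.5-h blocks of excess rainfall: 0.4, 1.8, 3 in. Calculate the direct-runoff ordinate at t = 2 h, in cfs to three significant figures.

Q ≈ 148 cfs

By discrete convolution, Q_j = Σ (P_i / 1 in) · U_{j−i}.
At t = 2 h (j=4): Q = (0.4/1)·26.2 + (1.8/1)·36.4 + (3/1)·24.0 = 148 cfs.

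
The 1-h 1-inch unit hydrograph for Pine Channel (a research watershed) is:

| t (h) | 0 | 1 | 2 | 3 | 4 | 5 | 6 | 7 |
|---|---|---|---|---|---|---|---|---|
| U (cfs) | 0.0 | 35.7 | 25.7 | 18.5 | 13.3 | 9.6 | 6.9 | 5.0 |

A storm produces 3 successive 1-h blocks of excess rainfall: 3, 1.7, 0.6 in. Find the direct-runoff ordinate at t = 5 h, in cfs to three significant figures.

Q ≈ 62.5 cfs

By discrete convolution, Q_j = Σ (P_i / 1 in) · U_{j−i}.
At t = 5 h (j=5): Q = (3/1)·9.6 + (1.7/1)·13.3 + (0.6/1)·18.5 = 62.5 cfs.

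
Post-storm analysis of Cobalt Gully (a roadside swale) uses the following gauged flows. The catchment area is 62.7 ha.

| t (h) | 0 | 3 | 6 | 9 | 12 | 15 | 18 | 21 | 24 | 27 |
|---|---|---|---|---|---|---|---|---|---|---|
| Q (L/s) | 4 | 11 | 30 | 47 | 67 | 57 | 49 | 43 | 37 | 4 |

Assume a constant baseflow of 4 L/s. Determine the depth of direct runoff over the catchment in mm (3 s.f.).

Direct runoff: 0.0, 7.0, 26.0, 43.0, 63.0, 53.0, 45.0, 39.0, 33.0, 0.0 L/s; ΣQ_DR = 309.0 L/s.
V = ΣQ_DR · Δt = 309.0 × 10800 s = 3.337 × 10^6 L.
Over A = 62.7 ha, depth = V / A = 5.32 mm.

d ≈ 5.32 mm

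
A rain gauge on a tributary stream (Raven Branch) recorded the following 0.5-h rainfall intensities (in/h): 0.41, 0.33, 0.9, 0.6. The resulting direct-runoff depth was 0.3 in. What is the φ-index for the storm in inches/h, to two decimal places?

φ ≈ 0.45 in/h

Only the 2 blocks with intensity above φ contribute runoff: 0.9, 0.6 in/h.
Σ(I−φ)·Δt = d  ⇒  (0.9+0.6 − 2φ)·0.5 = 0.3
φ = (1.500 − 0.3/0.5) / 2 = 0.45 in/h.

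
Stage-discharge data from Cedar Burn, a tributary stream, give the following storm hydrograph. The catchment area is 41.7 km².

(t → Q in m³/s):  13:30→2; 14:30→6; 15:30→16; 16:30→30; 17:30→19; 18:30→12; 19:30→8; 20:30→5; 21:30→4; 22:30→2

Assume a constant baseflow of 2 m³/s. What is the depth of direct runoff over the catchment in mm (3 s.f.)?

d ≈ 7.25 mm

Direct runoff: 0.0, 4.0, 14.0, 28.0, 17.0, 10.0, 6.0, 3.0, 2.0, 0.0 m³/s; ΣQ_DR = 84.00 m³/s.
V = ΣQ_DR · Δt = 84.00 × 3600 s = 3.024 × 10^5 m³.
Over A = 41.7 km², depth = V / A = 7.25 mm.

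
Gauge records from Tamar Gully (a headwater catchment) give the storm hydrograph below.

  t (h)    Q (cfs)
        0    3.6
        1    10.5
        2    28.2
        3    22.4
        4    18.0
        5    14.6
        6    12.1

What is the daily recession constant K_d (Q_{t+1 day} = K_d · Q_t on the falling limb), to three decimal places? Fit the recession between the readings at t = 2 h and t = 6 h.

K_d ≈ 0.006

Between t = 2 h and t = 6 h the flow falls from 28.2 to 12.1 cfs over 4×1 h = 4 h.
Per-interval ratio K = (12.1/28.2)^(1/4) = 0.8093; K_d = K^(24/1) = 0.006.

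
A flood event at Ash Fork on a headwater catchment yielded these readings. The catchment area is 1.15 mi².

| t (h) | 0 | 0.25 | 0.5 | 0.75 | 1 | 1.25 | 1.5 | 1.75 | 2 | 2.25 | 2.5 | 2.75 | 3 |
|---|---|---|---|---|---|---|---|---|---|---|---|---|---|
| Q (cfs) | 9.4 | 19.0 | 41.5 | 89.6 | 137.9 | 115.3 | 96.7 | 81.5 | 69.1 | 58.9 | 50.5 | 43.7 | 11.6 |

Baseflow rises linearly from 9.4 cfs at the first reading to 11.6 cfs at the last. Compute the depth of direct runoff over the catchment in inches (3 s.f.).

Direct runoff: 0.00, 9.42, 31.73, 79.65, 127.77, 104.98, 86.20, 70.82, 58.23, 47.85, 39.27, 32.28, 0.00 cfs; ΣQ_DR = 688.2 cfs.
V = ΣQ_DR · Δt = 688.2 × 900 s = 6.194 × 10^5 ft³.
Over A = 1.15 mi², depth = V / A = 0.232 in.

d ≈ 0.232 in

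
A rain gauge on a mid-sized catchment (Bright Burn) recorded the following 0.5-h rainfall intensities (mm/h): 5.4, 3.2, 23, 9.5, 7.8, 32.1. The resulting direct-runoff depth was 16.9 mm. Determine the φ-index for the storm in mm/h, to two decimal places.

φ ≈ 10.65 mm/h

Only the 2 blocks with intensity above φ contribute runoff: 23, 32.1 mm/h.
Σ(I−φ)·Δt = d  ⇒  (23+32.1 − 2φ)·0.5 = 16.9
φ = (55.10 − 16.9/0.5) / 2 = 10.65 mm/h.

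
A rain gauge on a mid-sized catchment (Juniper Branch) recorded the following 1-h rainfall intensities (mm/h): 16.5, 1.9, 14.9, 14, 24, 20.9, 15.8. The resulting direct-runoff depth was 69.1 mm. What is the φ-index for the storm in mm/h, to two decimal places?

φ ≈ 6.17 mm/h

Only the 6 blocks with intensity above φ contribute runoff: 16.5, 14.9, 14, 24, 20.9, 15.8 mm/h.
Σ(I−φ)·Δt = d  ⇒  (16.5+14.9+14+24+20.9+15.8 − 6φ)·1 = 69.1
φ = (106.1 − 69.1/1) / 6 = 6.17 mm/h.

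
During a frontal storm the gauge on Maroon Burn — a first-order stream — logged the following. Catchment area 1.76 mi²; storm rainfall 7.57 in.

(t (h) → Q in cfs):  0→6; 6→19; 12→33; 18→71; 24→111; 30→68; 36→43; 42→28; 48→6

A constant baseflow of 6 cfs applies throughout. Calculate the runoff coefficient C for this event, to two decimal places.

ΣQ_DR = 331.0 cfs; V = ΣQ_DR·Δt = 7.150 × 10^6 ft³.
Runoff depth d = V / A = 1.749 in.
C = d / P = 1.749 / 7.57 = 0.23.

C ≈ 0.23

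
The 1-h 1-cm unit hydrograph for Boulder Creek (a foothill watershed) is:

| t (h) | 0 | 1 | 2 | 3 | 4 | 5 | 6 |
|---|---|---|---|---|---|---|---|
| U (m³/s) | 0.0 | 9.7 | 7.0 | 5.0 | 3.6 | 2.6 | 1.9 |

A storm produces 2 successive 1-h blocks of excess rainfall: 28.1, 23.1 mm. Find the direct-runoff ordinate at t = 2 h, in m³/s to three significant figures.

By discrete convolution, Q_j = Σ (P_i / 10 mm) · U_{j−i}.
At t = 2 h (j=2): Q = (28.1/10)·7.0 + (23.1/10)·9.7 = 42.1 m³/s.

Q ≈ 42.1 m³/s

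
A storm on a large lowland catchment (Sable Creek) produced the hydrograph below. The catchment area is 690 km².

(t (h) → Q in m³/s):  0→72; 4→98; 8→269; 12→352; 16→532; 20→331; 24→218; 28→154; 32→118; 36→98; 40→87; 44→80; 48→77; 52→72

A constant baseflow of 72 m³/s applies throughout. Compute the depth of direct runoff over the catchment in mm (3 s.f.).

Direct runoff: 0.0, 26.0, 197.0, 280.0, 460.0, 259.0, 146.0, 82.0, 46.0, 26.0, 15.0, 8.0, 5.0, 0.0 m³/s; ΣQ_DR = 1550 m³/s.
V = ΣQ_DR · Δt = 1550 × 14400 s = 2.232 × 10^7 m³.
Over A = 690 km², depth = V / A = 32.3 mm.

d ≈ 32.3 mm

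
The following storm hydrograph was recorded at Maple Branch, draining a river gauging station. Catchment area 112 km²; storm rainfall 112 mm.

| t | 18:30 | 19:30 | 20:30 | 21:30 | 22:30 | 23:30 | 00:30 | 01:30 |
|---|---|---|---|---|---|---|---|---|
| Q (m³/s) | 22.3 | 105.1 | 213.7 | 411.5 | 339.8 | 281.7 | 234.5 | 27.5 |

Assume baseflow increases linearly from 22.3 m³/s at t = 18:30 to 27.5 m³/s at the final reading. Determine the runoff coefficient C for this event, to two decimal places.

ΣQ_DR = 1437 m³/s; V = ΣQ_DR·Δt = 5.173 × 10^6 m³.
Runoff depth d = V / A = 46.19 mm.
C = d / P = 46.19 / 112 = 0.41.

C ≈ 0.41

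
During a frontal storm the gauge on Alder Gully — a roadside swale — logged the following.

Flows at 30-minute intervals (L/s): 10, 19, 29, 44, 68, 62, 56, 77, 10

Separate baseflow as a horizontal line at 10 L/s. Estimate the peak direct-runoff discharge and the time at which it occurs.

Subtracting baseflow gives direct-runoff ordinates: 0.0, 9.0, 19.0, 34.0, 58.0, 52.0, 46.0, 67.0, 0.0 L/s.
The maximum is 67.0 L/s, occurring at the reading for t = 3.5 h.

Q_p = 67.0 L/s at t = 3.5 h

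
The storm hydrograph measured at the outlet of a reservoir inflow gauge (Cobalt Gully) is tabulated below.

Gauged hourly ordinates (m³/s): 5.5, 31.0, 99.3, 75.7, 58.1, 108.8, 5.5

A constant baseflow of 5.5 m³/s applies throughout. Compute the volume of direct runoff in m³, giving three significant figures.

Direct-runoff ordinates (Q − Q_b): 0.0, 25.5, 93.8, 70.2, 52.6, 103.3, 0.0 m³/s.
ΣQ_DR = 345.4 m³/s.
With Δt = 1 h = 3600 s, V = ΣQ_DR · Δt = 345.4 × 3600 = 1.24 × 10^6 m³.

V ≈ 1.24 × 10^6 m³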